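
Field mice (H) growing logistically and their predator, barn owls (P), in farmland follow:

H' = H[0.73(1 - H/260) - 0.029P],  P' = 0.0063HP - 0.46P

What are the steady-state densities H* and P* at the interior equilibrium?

From dP/dt = 0 with P > 0: 0.0063H* = 0.46, so H* = 73.
Substitute into dH/dt = 0: 0.73(1 - 73/260) = 0.029P*.
The bracket is 0.719, giving P* = 0.525/0.029 = 18.1.

H* ≈ 73, P* ≈ 18.1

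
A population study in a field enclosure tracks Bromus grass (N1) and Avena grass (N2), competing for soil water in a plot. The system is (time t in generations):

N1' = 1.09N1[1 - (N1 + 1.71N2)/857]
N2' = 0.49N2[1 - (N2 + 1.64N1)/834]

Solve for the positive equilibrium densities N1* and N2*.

N1* ≈ 315, N2* ≈ 317

Setting both brackets to zero gives the nullclines N1 + 1.71N2 = 857 and 1.64N1 + N2 = 834.
Substituting N2 = 834 - 1.64N1 into the first: N1(1 - 1.71·1.64) = 857 - 1.71·834.
So N1* = -569/-1.8 = 315, and then N2* = 834 - 1.64·315 = 317.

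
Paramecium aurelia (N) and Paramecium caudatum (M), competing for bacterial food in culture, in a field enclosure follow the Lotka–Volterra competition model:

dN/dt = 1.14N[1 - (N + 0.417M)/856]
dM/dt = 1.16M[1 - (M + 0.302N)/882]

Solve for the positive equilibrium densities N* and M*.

Setting both brackets to zero gives the nullclines N + 0.417M = 856 and 0.302N + M = 882.
Substituting M = 882 - 0.302N into the first: N(1 - 0.417·0.302) = 856 - 0.417·882.
So N* = 488/0.874 = 559, and then M* = 882 - 0.302·559 = 713.

N* ≈ 559, M* ≈ 713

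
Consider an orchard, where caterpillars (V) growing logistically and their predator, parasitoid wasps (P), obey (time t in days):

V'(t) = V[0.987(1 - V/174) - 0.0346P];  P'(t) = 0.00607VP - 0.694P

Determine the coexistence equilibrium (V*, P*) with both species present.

V* ≈ 114, P* ≈ 9.78

From dP/dt = 0 with P > 0: 0.00607V* = 0.694, so V* = 114.
Substitute into dV/dt = 0: 0.987(1 - 114/174) = 0.0346P*.
The bracket is 0.343, giving P* = 0.338/0.0346 = 9.78.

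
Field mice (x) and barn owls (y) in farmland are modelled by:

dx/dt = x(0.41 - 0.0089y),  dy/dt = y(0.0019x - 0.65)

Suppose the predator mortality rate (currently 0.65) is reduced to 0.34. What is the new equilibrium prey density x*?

x* ≈ 179

At the interior fixed point, setting dy/dt = 0 with y > 0 fixes x* = (predator death rate)/(xy coefficient) — independent of the other coefficients.
With the change, x* = 0.34/0.0019 = 179; it falls from 342.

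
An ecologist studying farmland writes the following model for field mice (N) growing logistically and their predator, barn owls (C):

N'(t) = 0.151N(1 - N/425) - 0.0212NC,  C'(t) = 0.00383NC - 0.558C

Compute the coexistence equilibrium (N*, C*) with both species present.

N* ≈ 146, C* ≈ 4.68

From dC/dt = 0 with C > 0: 0.00383N* = 0.558, so N* = 146.
Substitute into dN/dt = 0: 0.151(1 - 146/425) = 0.0212C*.
The bracket is 0.657, giving C* = 0.0992/0.0212 = 4.68.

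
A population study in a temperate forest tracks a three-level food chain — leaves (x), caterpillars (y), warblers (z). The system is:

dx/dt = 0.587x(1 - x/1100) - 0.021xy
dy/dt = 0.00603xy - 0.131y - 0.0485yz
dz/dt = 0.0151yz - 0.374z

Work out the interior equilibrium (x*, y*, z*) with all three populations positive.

x* ≈ 125, y* ≈ 24.8, z* ≈ 12.9

From dz/dt = 0: 0.0151y* = 0.374, so y* = 24.8.
From dx/dt = 0: 0.587(1 - x*/1100) = 0.021·24.8, giving x* = 1100·(1 - 0.886) = 125.
From dy/dt = 0: 0.00603·125 - 0.131 = 0.0485z*, so z* = 0.625/0.0485 = 12.9.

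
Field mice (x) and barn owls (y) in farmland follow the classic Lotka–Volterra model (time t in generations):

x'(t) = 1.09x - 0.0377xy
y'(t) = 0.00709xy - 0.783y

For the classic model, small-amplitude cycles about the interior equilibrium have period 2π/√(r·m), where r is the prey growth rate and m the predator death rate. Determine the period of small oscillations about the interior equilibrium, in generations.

T ≈ 6.8 generations

Here r = 1.09 and m = 0.783, so r·m = 0.853.
ω = √0.853 = 0.924 per generation, hence T = 2π/ω ≈ 6.8 generations.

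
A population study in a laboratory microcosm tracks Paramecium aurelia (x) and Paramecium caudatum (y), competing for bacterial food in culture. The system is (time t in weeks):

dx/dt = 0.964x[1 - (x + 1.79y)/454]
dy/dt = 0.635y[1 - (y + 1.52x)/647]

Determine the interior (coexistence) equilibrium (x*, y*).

Setting both brackets to zero gives the nullclines x + 1.79y = 454 and 1.52x + y = 647.
Substituting y = 647 - 1.52x into the first: x(1 - 1.79·1.52) = 454 - 1.79·647.
So x* = -704/-1.72 = 409, and then y* = 647 - 1.52·409 = 25.

x* ≈ 409, y* ≈ 25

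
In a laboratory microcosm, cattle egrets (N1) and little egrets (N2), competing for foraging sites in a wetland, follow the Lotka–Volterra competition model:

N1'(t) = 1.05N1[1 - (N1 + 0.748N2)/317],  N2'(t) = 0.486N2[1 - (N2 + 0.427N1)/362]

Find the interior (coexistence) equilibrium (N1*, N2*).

Setting both brackets to zero gives the nullclines N1 + 0.748N2 = 317 and 0.427N1 + N2 = 362.
Substituting N2 = 362 - 0.427N1 into the first: N1(1 - 0.748·0.427) = 317 - 0.748·362.
So N1* = 46.2/0.681 = 67.9, and then N2* = 362 - 0.427·67.9 = 333.

N1* ≈ 67.9, N2* ≈ 333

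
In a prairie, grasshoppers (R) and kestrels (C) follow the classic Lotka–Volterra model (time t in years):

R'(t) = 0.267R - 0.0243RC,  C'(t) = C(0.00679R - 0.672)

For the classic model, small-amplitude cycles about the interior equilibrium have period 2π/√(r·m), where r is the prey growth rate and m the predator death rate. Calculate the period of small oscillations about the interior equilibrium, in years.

Here r = 0.267 and m = 0.672, so r·m = 0.179.
ω = √0.179 = 0.424 per year, hence T = 2π/ω ≈ 14.8 years.

T ≈ 14.8 years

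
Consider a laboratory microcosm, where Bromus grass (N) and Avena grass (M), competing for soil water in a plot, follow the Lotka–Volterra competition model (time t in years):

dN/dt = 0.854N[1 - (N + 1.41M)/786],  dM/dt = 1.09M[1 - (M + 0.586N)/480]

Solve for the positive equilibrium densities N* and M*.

N* ≈ 629, M* ≈ 112

Setting both brackets to zero gives the nullclines N + 1.41M = 786 and 0.586N + M = 480.
Substituting M = 480 - 0.586N into the first: N(1 - 1.41·0.586) = 786 - 1.41·480.
So N* = 109/0.174 = 629, and then M* = 480 - 0.586·629 = 112.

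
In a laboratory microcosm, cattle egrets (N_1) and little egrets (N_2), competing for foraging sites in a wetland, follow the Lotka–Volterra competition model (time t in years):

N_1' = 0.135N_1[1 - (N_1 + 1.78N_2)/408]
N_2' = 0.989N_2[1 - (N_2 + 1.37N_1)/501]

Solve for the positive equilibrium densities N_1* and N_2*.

N_1* ≈ 336, N_2* ≈ 40.3

Setting both brackets to zero gives the nullclines N_1 + 1.78N_2 = 408 and 1.37N_1 + N_2 = 501.
Substituting N_2 = 501 - 1.37N_1 into the first: N_1(1 - 1.78·1.37) = 408 - 1.78·501.
So N_1* = -484/-1.44 = 336, and then N_2* = 501 - 1.37·336 = 40.3.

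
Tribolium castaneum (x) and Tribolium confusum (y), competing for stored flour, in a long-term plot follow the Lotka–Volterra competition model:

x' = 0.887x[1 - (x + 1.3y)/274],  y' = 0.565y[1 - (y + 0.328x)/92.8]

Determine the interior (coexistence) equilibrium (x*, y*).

Setting both brackets to zero gives the nullclines x + 1.3y = 274 and 0.328x + y = 92.8.
Substituting y = 92.8 - 0.328x into the first: x(1 - 1.3·0.328) = 274 - 1.3·92.8.
So x* = 153/0.574 = 267, and then y* = 92.8 - 0.328·267 = 5.1.

x* ≈ 267, y* ≈ 5.1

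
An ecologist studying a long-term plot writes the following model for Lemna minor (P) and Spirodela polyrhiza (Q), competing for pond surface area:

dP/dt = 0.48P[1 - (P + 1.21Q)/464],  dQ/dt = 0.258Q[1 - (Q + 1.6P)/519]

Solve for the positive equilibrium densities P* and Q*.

P* ≈ 175, Q* ≈ 239

Setting both brackets to zero gives the nullclines P + 1.21Q = 464 and 1.6P + Q = 519.
Substituting Q = 519 - 1.6P into the first: P(1 - 1.21·1.6) = 464 - 1.21·519.
So P* = -164/-0.936 = 175, and then Q* = 519 - 1.6·175 = 239.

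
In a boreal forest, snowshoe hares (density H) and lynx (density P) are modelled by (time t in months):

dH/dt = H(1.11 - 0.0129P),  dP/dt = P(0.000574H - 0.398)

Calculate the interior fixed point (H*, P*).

H* ≈ 693, P* ≈ 86

Set dP/dt = 0 with P > 0: 0.000574H - 0.398 = 0, so H* = 0.398/0.000574 = 693.
Set dH/dt = 0 with H > 0: 1.11 - 0.0129P = 0, so P* = 1.11/0.0129 = 86.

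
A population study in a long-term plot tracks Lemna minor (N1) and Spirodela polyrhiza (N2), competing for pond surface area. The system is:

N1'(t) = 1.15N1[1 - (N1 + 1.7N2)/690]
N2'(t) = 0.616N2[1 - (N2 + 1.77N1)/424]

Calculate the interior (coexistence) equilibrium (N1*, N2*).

Setting both brackets to zero gives the nullclines N1 + 1.7N2 = 690 and 1.77N1 + N2 = 424.
Substituting N2 = 424 - 1.77N1 into the first: N1(1 - 1.7·1.77) = 690 - 1.7·424.
So N1* = -30.8/-2.01 = 15.3, and then N2* = 424 - 1.77·15.3 = 397.

N1* ≈ 15.3, N2* ≈ 397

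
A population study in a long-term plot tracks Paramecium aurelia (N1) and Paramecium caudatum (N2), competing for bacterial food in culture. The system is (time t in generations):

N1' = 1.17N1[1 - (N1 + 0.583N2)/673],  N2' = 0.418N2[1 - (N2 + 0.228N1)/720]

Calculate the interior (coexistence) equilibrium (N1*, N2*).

Setting both brackets to zero gives the nullclines N1 + 0.583N2 = 673 and 0.228N1 + N2 = 720.
Substituting N2 = 720 - 0.228N1 into the first: N1(1 - 0.583·0.228) = 673 - 0.583·720.
So N1* = 253/0.867 = 292, and then N2* = 720 - 0.228·292 = 653.

N1* ≈ 292, N2* ≈ 653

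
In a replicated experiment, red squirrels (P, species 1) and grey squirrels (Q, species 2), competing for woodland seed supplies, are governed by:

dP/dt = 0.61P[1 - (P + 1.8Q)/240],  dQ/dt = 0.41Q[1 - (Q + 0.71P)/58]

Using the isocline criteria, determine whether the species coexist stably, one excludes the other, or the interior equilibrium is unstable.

species 1 excludes species 2

Compare the nullcline intercepts: K1/α12 = 240/1.8 = 133 > K2 = 58; K2/α21 = 58/0.71 = 81.7 < K1 = 240.
Since the inequalities point opposite ways, species 1 can invade but species 2 cannot.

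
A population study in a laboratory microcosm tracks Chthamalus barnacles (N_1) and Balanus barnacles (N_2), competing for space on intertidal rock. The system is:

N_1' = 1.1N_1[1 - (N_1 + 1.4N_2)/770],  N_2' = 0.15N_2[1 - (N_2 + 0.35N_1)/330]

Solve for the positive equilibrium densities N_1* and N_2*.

Setting both brackets to zero gives the nullclines N_1 + 1.4N_2 = 770 and 0.35N_1 + N_2 = 330.
Substituting N_2 = 330 - 0.35N_1 into the first: N_1(1 - 1.4·0.35) = 770 - 1.4·330.
So N_1* = 308/0.51 = 604, and then N_2* = 330 - 0.35·604 = 119.

N_1* ≈ 604, N_2* ≈ 119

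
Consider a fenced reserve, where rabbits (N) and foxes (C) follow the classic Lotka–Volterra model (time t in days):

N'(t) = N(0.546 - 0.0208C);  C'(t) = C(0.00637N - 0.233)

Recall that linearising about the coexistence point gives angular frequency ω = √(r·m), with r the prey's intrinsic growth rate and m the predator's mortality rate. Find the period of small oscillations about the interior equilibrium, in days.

Here r = 0.546 and m = 0.233, so r·m = 0.127.
ω = √0.127 = 0.357 per day, hence T = 2π/ω ≈ 17.6 days.

T ≈ 17.6 days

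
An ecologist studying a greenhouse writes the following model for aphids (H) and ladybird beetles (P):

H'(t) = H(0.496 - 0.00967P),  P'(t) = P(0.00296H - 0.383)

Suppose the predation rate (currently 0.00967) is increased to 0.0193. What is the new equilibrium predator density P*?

At the interior fixed point, setting dH/dt = 0 with H > 0 fixes P* = (prey growth rate)/(HP coefficient) — independent of the other coefficients.
With the change, P* = 0.496/0.0193 = 25.7; it falls from 51.3.

P* ≈ 25.7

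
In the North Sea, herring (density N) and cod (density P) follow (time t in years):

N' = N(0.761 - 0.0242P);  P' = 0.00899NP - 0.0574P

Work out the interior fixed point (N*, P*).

Set dP/dt = 0 with P > 0: 0.00899N - 0.0574 = 0, so N* = 0.0574/0.00899 = 6.38.
Set dN/dt = 0 with N > 0: 0.761 - 0.0242P = 0, so P* = 0.761/0.0242 = 31.4.

N* ≈ 6.38, P* ≈ 31.4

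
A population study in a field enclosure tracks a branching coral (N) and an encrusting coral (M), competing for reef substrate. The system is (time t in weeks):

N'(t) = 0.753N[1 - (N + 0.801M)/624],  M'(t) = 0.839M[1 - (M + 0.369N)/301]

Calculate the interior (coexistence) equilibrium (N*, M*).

Setting both brackets to zero gives the nullclines N + 0.801M = 624 and 0.369N + M = 301.
Substituting M = 301 - 0.369N into the first: N(1 - 0.801·0.369) = 624 - 0.801·301.
So N* = 383/0.704 = 544, and then M* = 301 - 0.369·544 = 100.

N* ≈ 544, M* ≈ 100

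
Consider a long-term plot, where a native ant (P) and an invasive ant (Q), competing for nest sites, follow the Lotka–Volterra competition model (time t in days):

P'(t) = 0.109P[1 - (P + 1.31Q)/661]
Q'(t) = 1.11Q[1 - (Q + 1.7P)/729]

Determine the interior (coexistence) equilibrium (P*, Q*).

P* ≈ 240, Q* ≈ 322

Setting both brackets to zero gives the nullclines P + 1.31Q = 661 and 1.7P + Q = 729.
Substituting Q = 729 - 1.7P into the first: P(1 - 1.31·1.7) = 661 - 1.31·729.
So P* = -294/-1.23 = 240, and then Q* = 729 - 1.7·240 = 322.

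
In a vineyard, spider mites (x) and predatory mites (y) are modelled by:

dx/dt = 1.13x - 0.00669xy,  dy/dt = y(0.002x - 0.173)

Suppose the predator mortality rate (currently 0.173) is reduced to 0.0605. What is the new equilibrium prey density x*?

At the interior fixed point, setting dy/dt = 0 with y > 0 fixes x* = (predator death rate)/(xy coefficient) — independent of the other coefficients.
With the change, x* = 0.0605/0.002 = 30.2; it falls from 86.5.

x* ≈ 30.2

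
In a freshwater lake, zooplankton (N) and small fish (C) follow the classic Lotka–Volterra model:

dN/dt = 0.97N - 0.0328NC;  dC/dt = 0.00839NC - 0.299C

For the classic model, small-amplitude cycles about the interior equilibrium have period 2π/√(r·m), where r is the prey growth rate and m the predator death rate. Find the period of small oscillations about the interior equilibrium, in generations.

T ≈ 11.7 generations

Here r = 0.97 and m = 0.299, so r·m = 0.29.
ω = √0.29 = 0.539 per generation, hence T = 2π/ω ≈ 11.7 generations.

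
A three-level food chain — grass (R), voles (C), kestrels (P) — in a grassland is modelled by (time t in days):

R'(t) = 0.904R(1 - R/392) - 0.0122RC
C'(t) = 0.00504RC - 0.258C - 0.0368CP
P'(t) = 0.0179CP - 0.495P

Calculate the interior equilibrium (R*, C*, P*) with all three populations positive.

R* ≈ 246, C* ≈ 27.7, P* ≈ 26.6

From dP/dt = 0: 0.0179C* = 0.495, so C* = 27.7.
From dR/dt = 0: 0.904(1 - R*/392) = 0.0122·27.7, giving R* = 392·(1 - 0.373) = 246.
From dC/dt = 0: 0.00504·246 - 0.258 = 0.0368P*, so P* = 0.98/0.0368 = 26.6.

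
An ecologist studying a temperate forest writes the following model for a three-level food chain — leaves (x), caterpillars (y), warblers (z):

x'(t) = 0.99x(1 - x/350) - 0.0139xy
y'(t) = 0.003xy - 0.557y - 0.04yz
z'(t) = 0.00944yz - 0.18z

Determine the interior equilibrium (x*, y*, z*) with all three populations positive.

x* ≈ 256, y* ≈ 19.1, z* ≈ 5.3

From dz/dt = 0: 0.00944y* = 0.18, so y* = 19.1.
From dx/dt = 0: 0.99(1 - x*/350) = 0.0139·19.1, giving x* = 350·(1 - 0.268) = 256.
From dy/dt = 0: 0.003·256 - 0.557 = 0.04z*, so z* = 0.212/0.04 = 5.3.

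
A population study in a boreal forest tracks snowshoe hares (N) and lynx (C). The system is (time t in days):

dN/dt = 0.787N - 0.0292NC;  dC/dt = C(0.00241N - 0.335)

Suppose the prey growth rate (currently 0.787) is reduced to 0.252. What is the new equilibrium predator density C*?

At the interior fixed point, setting dN/dt = 0 with N > 0 fixes C* = (prey growth rate)/(NC coefficient) — independent of the other coefficients.
With the change, C* = 0.252/0.0292 = 8.63; it falls from 27.

C* ≈ 8.63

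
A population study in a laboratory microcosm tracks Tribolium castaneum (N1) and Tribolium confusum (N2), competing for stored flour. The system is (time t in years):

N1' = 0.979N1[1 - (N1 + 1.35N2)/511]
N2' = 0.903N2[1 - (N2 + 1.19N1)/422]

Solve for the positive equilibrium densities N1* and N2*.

Setting both brackets to zero gives the nullclines N1 + 1.35N2 = 511 and 1.19N1 + N2 = 422.
Substituting N2 = 422 - 1.19N1 into the first: N1(1 - 1.35·1.19) = 511 - 1.35·422.
So N1* = -58.7/-0.607 = 96.8, and then N2* = 422 - 1.19·96.8 = 307.

N1* ≈ 96.8, N2* ≈ 307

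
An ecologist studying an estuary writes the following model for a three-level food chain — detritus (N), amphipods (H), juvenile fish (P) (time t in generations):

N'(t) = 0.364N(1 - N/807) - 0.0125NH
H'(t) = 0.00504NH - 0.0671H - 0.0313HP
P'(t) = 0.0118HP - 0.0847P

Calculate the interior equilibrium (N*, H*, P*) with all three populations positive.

From dP/dt = 0: 0.0118H* = 0.0847, so H* = 7.18.
From dN/dt = 0: 0.364(1 - N*/807) = 0.0125·7.18, giving N* = 807·(1 - 0.246) = 608.
From dH/dt = 0: 0.00504·608 - 0.0671 = 0.0313P*, so P* = 3/0.0313 = 95.8.

N* ≈ 608, H* ≈ 7.18, P* ≈ 95.8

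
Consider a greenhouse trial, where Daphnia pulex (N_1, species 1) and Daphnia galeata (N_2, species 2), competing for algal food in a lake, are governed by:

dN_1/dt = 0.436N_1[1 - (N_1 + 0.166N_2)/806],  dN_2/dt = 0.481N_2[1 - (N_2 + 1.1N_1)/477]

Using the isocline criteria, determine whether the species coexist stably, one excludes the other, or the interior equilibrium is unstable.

species 1 excludes species 2

Compare the nullcline intercepts: K1/α12 = 806/0.166 = 4860 > K2 = 477; K2/α21 = 477/1.1 = 434 < K1 = 806.
Since the inequalities point opposite ways, species 1 can invade but species 2 cannot.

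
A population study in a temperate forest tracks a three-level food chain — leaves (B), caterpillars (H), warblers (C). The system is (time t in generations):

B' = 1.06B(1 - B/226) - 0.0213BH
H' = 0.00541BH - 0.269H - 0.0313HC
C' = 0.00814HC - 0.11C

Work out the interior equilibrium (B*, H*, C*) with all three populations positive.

B* ≈ 165, H* ≈ 13.5, C* ≈ 19.9

From dC/dt = 0: 0.00814H* = 0.11, so H* = 13.5.
From dB/dt = 0: 1.06(1 - B*/226) = 0.0213·13.5, giving B* = 226·(1 - 0.272) = 165.
From dH/dt = 0: 0.00541·165 - 0.269 = 0.0313C*, so C* = 0.622/0.0313 = 19.9.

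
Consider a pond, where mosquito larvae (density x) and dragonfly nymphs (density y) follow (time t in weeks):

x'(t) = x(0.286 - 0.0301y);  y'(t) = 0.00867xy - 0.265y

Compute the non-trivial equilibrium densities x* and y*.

Set dy/dt = 0 with y > 0: 0.00867x - 0.265 = 0, so x* = 0.265/0.00867 = 30.6.
Set dx/dt = 0 with x > 0: 0.286 - 0.0301y = 0, so y* = 0.286/0.0301 = 9.5.

x* ≈ 30.6, y* ≈ 9.5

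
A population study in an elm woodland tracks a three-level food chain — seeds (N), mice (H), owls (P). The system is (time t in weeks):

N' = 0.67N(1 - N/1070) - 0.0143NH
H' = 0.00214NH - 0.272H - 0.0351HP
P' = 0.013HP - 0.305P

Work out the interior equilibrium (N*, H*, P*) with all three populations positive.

N* ≈ 534, H* ≈ 23.5, P* ≈ 24.8

From dP/dt = 0: 0.013H* = 0.305, so H* = 23.5.
From dN/dt = 0: 0.67(1 - N*/1070) = 0.0143·23.5, giving N* = 1070·(1 - 0.501) = 534.
From dH/dt = 0: 0.00214·534 - 0.272 = 0.0351P*, so P* = 0.871/0.0351 = 24.8.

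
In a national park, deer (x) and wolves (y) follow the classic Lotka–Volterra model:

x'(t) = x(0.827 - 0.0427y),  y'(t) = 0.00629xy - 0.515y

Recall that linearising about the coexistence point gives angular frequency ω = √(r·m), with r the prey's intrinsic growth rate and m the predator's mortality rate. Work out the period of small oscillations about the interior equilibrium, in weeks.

T ≈ 9.63 weeks

Here r = 0.827 and m = 0.515, so r·m = 0.426.
ω = √0.426 = 0.653 per week, hence T = 2π/ω ≈ 9.63 weeks.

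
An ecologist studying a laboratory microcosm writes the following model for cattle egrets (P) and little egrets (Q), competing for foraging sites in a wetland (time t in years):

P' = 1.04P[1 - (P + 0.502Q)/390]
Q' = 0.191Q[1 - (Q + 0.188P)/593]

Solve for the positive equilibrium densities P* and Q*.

Setting both brackets to zero gives the nullclines P + 0.502Q = 390 and 0.188P + Q = 593.
Substituting Q = 593 - 0.188P into the first: P(1 - 0.502·0.188) = 390 - 0.502·593.
So P* = 92.3/0.906 = 102, and then Q* = 593 - 0.188·102 = 574.

P* ≈ 102, Q* ≈ 574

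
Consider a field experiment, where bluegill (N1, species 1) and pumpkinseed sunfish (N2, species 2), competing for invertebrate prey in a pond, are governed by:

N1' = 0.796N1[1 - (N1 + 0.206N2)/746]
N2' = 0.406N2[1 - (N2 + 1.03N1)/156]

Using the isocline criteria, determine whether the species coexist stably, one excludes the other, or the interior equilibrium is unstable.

Compare the nullcline intercepts: K1/α12 = 746/0.206 = 3620 > K2 = 156; K2/α21 = 156/1.03 = 151 < K1 = 746.
Since the inequalities point opposite ways, species 1 can invade but species 2 cannot.

species 1 excludes species 2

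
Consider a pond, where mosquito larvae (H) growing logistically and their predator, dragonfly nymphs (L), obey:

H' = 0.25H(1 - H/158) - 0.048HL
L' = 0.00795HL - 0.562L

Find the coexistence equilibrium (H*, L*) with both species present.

H* ≈ 70.7, L* ≈ 2.88

From dL/dt = 0 with L > 0: 0.00795H* = 0.562, so H* = 70.7.
Substitute into dH/dt = 0: 0.25(1 - 70.7/158) = 0.048L*.
The bracket is 0.553, giving L* = 0.138/0.048 = 2.88.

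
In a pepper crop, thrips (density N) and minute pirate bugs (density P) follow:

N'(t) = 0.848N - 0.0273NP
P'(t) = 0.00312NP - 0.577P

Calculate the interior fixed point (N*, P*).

Set dP/dt = 0 with P > 0: 0.00312N - 0.577 = 0, so N* = 0.577/0.00312 = 185.
Set dN/dt = 0 with N > 0: 0.848 - 0.0273P = 0, so P* = 0.848/0.0273 = 31.1.

N* ≈ 185, P* ≈ 31.1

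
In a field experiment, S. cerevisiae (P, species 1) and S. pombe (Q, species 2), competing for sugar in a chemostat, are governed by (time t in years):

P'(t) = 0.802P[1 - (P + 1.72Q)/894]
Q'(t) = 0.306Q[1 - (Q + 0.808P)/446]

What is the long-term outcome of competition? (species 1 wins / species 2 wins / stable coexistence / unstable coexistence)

species 1 excludes species 2

Compare the nullcline intercepts: K1/α12 = 894/1.72 = 520 > K2 = 446; K2/α21 = 446/0.808 = 552 < K1 = 894.
Since the inequalities point opposite ways, species 1 can invade but species 2 cannot.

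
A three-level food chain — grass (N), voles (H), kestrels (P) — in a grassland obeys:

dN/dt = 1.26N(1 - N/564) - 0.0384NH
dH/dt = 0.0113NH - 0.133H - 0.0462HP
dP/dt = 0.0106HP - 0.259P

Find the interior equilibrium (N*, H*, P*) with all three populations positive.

From dP/dt = 0: 0.0106H* = 0.259, so H* = 24.4.
From dN/dt = 0: 1.26(1 - N*/564) = 0.0384·24.4, giving N* = 564·(1 - 0.745) = 144.
From dH/dt = 0: 0.0113·144 - 0.133 = 0.0462P*, so P* = 1.49/0.0462 = 32.3.

N* ≈ 144, H* ≈ 24.4, P* ≈ 32.3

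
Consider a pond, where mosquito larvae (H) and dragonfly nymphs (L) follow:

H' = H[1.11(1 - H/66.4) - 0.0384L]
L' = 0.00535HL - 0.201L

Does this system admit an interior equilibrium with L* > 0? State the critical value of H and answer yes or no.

The predator equation gives dL/dt > 0 only when H > 0.201/0.00535 = 37.6.
Without the predator, H → K = 66.4. Since 66.4 > 37.6, the predator can invade and persist.

Threshold H = 37.6; K > 37.6, so yes, the predator persists.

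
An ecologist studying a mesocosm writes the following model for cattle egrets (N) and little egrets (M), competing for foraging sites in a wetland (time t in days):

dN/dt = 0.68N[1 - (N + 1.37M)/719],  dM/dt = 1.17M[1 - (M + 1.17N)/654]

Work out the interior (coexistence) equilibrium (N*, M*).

Setting both brackets to zero gives the nullclines N + 1.37M = 719 and 1.17N + M = 654.
Substituting M = 654 - 1.17N into the first: N(1 - 1.37·1.17) = 719 - 1.37·654.
So N* = -177/-0.603 = 294, and then M* = 654 - 1.17·294 = 311.

N* ≈ 294, M* ≈ 311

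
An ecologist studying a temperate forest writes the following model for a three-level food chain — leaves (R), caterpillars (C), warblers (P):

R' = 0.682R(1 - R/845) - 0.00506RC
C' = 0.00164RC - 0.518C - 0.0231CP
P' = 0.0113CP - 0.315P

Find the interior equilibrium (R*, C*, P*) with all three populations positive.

From dP/dt = 0: 0.0113C* = 0.315, so C* = 27.9.
From dR/dt = 0: 0.682(1 - R*/845) = 0.00506·27.9, giving R* = 845·(1 - 0.207) = 670.
From dC/dt = 0: 0.00164·670 - 0.518 = 0.0231P*, so P* = 0.581/0.0231 = 25.2.

R* ≈ 670, C* ≈ 27.9, P* ≈ 25.2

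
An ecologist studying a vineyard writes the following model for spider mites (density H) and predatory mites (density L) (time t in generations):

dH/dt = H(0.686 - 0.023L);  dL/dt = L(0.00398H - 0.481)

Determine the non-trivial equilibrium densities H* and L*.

H* ≈ 121, L* ≈ 29.8

Set dL/dt = 0 with L > 0: 0.00398H - 0.481 = 0, so H* = 0.481/0.00398 = 121.
Set dH/dt = 0 with H > 0: 0.686 - 0.023L = 0, so L* = 0.686/0.023 = 29.8.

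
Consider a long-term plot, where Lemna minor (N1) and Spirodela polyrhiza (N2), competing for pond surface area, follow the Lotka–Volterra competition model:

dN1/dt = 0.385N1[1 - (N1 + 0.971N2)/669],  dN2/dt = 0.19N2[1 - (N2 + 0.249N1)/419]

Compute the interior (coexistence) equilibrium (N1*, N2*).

N1* ≈ 346, N2* ≈ 333

Setting both brackets to zero gives the nullclines N1 + 0.971N2 = 669 and 0.249N1 + N2 = 419.
Substituting N2 = 419 - 0.249N1 into the first: N1(1 - 0.971·0.249) = 669 - 0.971·419.
So N1* = 262/0.758 = 346, and then N2* = 419 - 0.249·346 = 333.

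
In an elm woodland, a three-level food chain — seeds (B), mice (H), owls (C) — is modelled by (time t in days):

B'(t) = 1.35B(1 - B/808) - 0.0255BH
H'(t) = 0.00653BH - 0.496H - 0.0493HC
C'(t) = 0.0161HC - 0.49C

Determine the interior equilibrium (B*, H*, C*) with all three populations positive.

B* ≈ 343, H* ≈ 30.4, C* ≈ 35.4

From dC/dt = 0: 0.0161H* = 0.49, so H* = 30.4.
From dB/dt = 0: 1.35(1 - B*/808) = 0.0255·30.4, giving B* = 808·(1 - 0.575) = 343.
From dH/dt = 0: 0.00653·343 - 0.496 = 0.0493C*, so C* = 1.75/0.0493 = 35.4.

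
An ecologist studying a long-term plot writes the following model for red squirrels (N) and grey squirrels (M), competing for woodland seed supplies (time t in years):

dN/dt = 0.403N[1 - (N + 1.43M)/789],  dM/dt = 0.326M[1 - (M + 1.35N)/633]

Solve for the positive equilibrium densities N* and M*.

N* ≈ 125, M* ≈ 464

Setting both brackets to zero gives the nullclines N + 1.43M = 789 and 1.35N + M = 633.
Substituting M = 633 - 1.35N into the first: N(1 - 1.43·1.35) = 789 - 1.43·633.
So N* = -116/-0.931 = 125, and then M* = 633 - 1.35·125 = 464.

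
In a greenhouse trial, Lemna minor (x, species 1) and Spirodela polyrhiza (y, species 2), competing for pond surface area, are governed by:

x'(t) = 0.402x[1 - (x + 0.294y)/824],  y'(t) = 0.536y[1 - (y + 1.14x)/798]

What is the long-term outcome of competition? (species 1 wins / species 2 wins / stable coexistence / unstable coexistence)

Compare the nullcline intercepts: K1/α12 = 824/0.294 = 2800 > K2 = 798; K2/α21 = 798/1.14 = 700 < K1 = 824.
Since the inequalities point opposite ways, species 1 can invade but species 2 cannot.

species 1 excludes species 2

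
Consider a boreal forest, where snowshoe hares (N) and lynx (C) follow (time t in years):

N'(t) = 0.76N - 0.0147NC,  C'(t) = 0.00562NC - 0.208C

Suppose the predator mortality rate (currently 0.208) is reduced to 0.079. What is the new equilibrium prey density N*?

At the interior fixed point, setting dC/dt = 0 with C > 0 fixes N* = (predator death rate)/(NC coefficient) — independent of the other coefficients.
With the change, N* = 0.079/0.00562 = 14.1; it falls from 37.

N* ≈ 14.1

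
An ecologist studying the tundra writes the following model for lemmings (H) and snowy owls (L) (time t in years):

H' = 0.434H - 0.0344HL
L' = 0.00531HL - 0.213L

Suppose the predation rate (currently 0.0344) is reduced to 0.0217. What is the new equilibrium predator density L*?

At the interior fixed point, setting dH/dt = 0 with H > 0 fixes L* = (prey growth rate)/(HL coefficient) — independent of the other coefficients.
With the change, L* = 0.434/0.0217 = 20; it rises from 12.6.

L* ≈ 20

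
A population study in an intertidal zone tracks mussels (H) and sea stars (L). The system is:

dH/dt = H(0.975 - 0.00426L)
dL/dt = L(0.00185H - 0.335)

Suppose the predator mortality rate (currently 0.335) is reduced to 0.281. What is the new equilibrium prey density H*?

H* ≈ 152

At the interior fixed point, setting dL/dt = 0 with L > 0 fixes H* = (predator death rate)/(HL coefficient) — independent of the other coefficients.
With the change, H* = 0.281/0.00185 = 152; it falls from 181.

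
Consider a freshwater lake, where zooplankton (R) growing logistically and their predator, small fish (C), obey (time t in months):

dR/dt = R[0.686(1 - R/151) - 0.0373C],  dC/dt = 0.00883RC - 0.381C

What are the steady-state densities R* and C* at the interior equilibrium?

R* ≈ 43.1, C* ≈ 13.1

From dC/dt = 0 with C > 0: 0.00883R* = 0.381, so R* = 43.1.
Substitute into dR/dt = 0: 0.686(1 - 43.1/151) = 0.0373C*.
The bracket is 0.714, giving C* = 0.49/0.0373 = 13.1.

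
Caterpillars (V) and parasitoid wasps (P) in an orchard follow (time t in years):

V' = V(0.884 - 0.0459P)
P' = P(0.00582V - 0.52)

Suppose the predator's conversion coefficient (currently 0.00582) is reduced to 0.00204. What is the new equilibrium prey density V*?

V* ≈ 255

At the interior fixed point, setting dP/dt = 0 with P > 0 fixes V* = (predator death rate)/(VP coefficient) — independent of the other coefficients.
With the change, V* = 0.52/0.00204 = 255; it rises from 89.3.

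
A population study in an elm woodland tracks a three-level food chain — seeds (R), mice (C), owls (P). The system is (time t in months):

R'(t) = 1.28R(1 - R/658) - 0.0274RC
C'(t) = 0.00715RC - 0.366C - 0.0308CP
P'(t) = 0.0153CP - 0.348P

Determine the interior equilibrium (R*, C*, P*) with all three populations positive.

From dP/dt = 0: 0.0153C* = 0.348, so C* = 22.7.
From dR/dt = 0: 1.28(1 - R*/658) = 0.0274·22.7, giving R* = 658·(1 - 0.487) = 338.
From dC/dt = 0: 0.00715·338 - 0.366 = 0.0308P*, so P* = 2.05/0.0308 = 66.5.

R* ≈ 338, C* ≈ 22.7, P* ≈ 66.5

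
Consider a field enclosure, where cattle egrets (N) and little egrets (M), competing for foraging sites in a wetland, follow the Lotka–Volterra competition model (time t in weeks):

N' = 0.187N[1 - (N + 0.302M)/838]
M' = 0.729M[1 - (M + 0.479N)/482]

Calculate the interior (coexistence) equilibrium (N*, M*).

N* ≈ 810, M* ≈ 94.2

Setting both brackets to zero gives the nullclines N + 0.302M = 838 and 0.479N + M = 482.
Substituting M = 482 - 0.479N into the first: N(1 - 0.302·0.479) = 838 - 0.302·482.
So N* = 692/0.855 = 810, and then M* = 482 - 0.479·810 = 94.2.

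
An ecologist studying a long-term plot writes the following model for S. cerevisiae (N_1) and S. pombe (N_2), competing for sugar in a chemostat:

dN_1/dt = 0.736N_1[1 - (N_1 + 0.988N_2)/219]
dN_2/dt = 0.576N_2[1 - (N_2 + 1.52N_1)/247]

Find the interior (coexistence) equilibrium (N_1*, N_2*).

Setting both brackets to zero gives the nullclines N_1 + 0.988N_2 = 219 and 1.52N_1 + N_2 = 247.
Substituting N_2 = 247 - 1.52N_1 into the first: N_1(1 - 0.988·1.52) = 219 - 0.988·247.
So N_1* = -25/-0.502 = 49.9, and then N_2* = 247 - 1.52·49.9 = 171.

N_1* ≈ 49.9, N_2* ≈ 171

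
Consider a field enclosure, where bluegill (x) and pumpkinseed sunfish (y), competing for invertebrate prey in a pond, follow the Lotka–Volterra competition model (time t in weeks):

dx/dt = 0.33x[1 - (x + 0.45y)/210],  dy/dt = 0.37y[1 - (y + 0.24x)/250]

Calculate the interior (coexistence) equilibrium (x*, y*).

Setting both brackets to zero gives the nullclines x + 0.45y = 210 and 0.24x + y = 250.
Substituting y = 250 - 0.24x into the first: x(1 - 0.45·0.24) = 210 - 0.45·250.
So x* = 97.5/0.892 = 109, and then y* = 250 - 0.24·109 = 224.

x* ≈ 109, y* ≈ 224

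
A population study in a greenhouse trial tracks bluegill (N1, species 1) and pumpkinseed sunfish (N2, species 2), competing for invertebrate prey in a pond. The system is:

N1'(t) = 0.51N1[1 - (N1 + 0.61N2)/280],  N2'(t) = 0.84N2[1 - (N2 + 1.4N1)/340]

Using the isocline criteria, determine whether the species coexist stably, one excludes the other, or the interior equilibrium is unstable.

species 1 excludes species 2

Compare the nullcline intercepts: K1/α12 = 280/0.61 = 459 > K2 = 340; K2/α21 = 340/1.4 = 243 < K1 = 280.
Since the inequalities point opposite ways, species 1 can invade but species 2 cannot.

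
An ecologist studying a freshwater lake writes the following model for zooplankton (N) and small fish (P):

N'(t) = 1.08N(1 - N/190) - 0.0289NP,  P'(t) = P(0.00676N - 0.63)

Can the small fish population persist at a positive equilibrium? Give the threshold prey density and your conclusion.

Threshold N = 93.2; K > 93.2, so yes, the predator persists.

The predator equation gives dP/dt > 0 only when N > 0.63/0.00676 = 93.2.
Without the predator, N → K = 190. Since 190 > 93.2, the predator can invade and persist.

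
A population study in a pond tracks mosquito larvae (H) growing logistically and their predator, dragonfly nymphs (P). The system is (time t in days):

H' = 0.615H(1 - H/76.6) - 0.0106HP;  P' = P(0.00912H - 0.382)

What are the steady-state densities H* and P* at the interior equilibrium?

H* ≈ 41.9, P* ≈ 26.3

From dP/dt = 0 with P > 0: 0.00912H* = 0.382, so H* = 41.9.
Substitute into dH/dt = 0: 0.615(1 - 41.9/76.6) = 0.0106P*.
The bracket is 0.453, giving P* = 0.279/0.0106 = 26.3.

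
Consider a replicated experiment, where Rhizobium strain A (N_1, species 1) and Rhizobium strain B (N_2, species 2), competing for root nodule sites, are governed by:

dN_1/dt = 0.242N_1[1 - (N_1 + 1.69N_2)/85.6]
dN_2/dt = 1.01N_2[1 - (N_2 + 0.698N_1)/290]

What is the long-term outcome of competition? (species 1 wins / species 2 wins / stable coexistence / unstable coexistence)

species 2 excludes species 1

Compare the nullcline intercepts: K1/α12 = 85.6/1.69 = 50.7 < K2 = 290; K2/α21 = 290/0.698 = 415 > K1 = 85.6.
Since the inequalities point opposite ways, species 2 can invade but species 1 cannot.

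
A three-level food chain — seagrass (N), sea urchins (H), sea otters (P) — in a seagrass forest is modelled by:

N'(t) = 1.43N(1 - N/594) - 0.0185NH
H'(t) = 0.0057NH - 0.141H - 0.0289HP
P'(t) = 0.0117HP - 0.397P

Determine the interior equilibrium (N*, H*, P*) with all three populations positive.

From dP/dt = 0: 0.0117H* = 0.397, so H* = 33.9.
From dN/dt = 0: 1.43(1 - N*/594) = 0.0185·33.9, giving N* = 594·(1 - 0.439) = 333.
From dH/dt = 0: 0.0057·333 - 0.141 = 0.0289P*, so P* = 1.76/0.0289 = 60.8.

N* ≈ 333, H* ≈ 33.9, P* ≈ 60.8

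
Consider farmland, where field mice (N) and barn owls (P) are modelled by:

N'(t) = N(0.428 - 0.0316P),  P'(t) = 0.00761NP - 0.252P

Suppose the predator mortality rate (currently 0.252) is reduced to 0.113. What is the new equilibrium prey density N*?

N* ≈ 14.8

At the interior fixed point, setting dP/dt = 0 with P > 0 fixes N* = (predator death rate)/(NP coefficient) — independent of the other coefficients.
With the change, N* = 0.113/0.00761 = 14.8; it falls from 33.1.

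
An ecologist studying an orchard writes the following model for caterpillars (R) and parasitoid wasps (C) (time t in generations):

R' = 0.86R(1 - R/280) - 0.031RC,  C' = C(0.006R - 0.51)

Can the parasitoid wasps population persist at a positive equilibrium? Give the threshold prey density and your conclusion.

Threshold R = 85; K > 85, so yes, the predator persists.

The predator equation gives dC/dt > 0 only when R > 0.51/0.006 = 85.
Without the predator, R → K = 280. Since 280 > 85, the predator can invade and persist.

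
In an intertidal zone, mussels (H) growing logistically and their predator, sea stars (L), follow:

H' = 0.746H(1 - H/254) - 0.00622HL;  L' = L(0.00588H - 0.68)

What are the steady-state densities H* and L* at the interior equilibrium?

H* ≈ 116, L* ≈ 65.3

From dL/dt = 0 with L > 0: 0.00588H* = 0.68, so H* = 116.
Substitute into dH/dt = 0: 0.746(1 - 116/254) = 0.00622L*.
The bracket is 0.545, giving L* = 0.406/0.00622 = 65.3.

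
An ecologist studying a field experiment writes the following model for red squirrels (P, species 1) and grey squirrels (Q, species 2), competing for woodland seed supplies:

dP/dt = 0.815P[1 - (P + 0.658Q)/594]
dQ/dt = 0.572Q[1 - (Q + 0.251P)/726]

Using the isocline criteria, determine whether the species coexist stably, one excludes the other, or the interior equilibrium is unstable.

stable coexistence

Compare the nullcline intercepts: K1/α12 = 594/0.658 = 903 > K2 = 726; K2/α21 = 726/0.251 = 2890 > K1 = 594.
Since both inequalities hold, each species can invade when rare, so the interior equilibrium is stable.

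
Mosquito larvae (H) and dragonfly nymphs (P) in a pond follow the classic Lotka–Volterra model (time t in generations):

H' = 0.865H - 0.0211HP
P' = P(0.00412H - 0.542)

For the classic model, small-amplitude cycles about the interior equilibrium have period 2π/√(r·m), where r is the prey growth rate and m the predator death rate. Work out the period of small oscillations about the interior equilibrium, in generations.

T ≈ 9.18 generations

Here r = 0.865 and m = 0.542, so r·m = 0.469.
ω = √0.469 = 0.685 per generation, hence T = 2π/ω ≈ 9.18 generations.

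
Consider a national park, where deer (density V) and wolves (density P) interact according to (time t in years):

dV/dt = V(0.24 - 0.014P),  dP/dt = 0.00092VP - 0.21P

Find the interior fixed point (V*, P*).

Set dP/dt = 0 with P > 0: 0.00092V - 0.21 = 0, so V* = 0.21/0.00092 = 228.
Set dV/dt = 0 with V > 0: 0.24 - 0.014P = 0, so P* = 0.24/0.014 = 17.1.

V* ≈ 228, P* ≈ 17.1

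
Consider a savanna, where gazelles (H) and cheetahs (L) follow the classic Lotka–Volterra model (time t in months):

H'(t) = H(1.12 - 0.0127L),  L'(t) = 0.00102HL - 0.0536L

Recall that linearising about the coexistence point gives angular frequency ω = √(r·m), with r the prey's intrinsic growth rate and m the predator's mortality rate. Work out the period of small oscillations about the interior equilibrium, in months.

T ≈ 25.6 months

Here r = 1.12 and m = 0.0536, so r·m = 0.06.
ω = √0.06 = 0.245 per month, hence T = 2π/ω ≈ 25.6 months.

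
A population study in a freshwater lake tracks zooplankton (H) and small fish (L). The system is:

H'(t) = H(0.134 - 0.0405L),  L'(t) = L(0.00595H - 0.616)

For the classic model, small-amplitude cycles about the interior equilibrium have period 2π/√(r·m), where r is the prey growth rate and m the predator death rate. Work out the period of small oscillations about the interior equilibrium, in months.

Here r = 0.134 and m = 0.616, so r·m = 0.0825.
ω = √0.0825 = 0.287 per month, hence T = 2π/ω ≈ 21.9 months.

T ≈ 21.9 months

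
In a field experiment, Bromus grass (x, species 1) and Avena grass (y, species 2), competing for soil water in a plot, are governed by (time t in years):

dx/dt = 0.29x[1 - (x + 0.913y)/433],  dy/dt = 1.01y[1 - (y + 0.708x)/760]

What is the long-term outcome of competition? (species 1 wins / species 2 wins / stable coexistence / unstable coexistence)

species 2 excludes species 1

Compare the nullcline intercepts: K1/α12 = 433/0.913 = 474 < K2 = 760; K2/α21 = 760/0.708 = 1070 > K1 = 433.
Since the inequalities point opposite ways, species 2 can invade but species 1 cannot.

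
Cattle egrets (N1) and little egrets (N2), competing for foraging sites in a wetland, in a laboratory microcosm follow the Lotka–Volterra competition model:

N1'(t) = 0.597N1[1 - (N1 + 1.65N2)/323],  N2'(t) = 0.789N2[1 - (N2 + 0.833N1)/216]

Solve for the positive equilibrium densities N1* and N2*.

N1* ≈ 89.2, N2* ≈ 142

Setting both brackets to zero gives the nullclines N1 + 1.65N2 = 323 and 0.833N1 + N2 = 216.
Substituting N2 = 216 - 0.833N1 into the first: N1(1 - 1.65·0.833) = 323 - 1.65·216.
So N1* = -33.4/-0.374 = 89.2, and then N2* = 216 - 0.833·89.2 = 142.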